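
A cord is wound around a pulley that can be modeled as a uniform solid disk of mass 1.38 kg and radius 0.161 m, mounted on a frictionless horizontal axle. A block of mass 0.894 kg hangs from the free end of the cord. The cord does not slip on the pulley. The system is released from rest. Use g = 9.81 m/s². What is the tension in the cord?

T ≈ 3.82 N

I = ½MR² = (1/2)(1.38)(0.161)² = 0.01789 kg·m².
Block: mg − T = ma. Pulley: TR = Iα. No-slip: a = αR, so T = (I/R²)a = 0.6900·a.
Then mg = (m + 0.6900)a, so a = (0.894)(9.81)/(0.894 + 0.6900) = 5.537 m/s².
T = 0.6900·a = 3.820 N.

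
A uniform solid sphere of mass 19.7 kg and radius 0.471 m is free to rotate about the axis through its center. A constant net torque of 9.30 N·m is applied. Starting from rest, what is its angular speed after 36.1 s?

I = (2/5)MR² = (2/5)(19.7)(0.471)² = 1.748 kg·m².
α = τ/I = 9.30/1.748 = 5.320 rad/s².
ω = ω₀ + αt = 0 + (5.320)(36.1) = 192.1 rad/s.

ω ≈ 192 rad/s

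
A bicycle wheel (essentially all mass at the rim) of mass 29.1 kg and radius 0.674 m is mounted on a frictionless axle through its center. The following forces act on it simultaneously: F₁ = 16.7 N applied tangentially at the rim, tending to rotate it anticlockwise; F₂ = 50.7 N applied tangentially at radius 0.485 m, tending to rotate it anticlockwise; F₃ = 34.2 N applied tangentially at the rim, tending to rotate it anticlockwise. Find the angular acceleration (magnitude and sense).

I = MR² = (29.1)(0.674)² = 13.22 kg·m².
Taking anticlockwise as positive: τ₁ = +(16.7)(0.674) = +11.26 N·m; τ₂ = +(50.7)(0.485) = +24.59 N·m; τ₃ = +(34.2)(0.674) = +23.05 N·m.
Net torque τ = 58.90 N·m.
α = τ/I = 58.90/13.22 = 4.455 rad/s².

α ≈ 4.46 rad/s², anticlockwise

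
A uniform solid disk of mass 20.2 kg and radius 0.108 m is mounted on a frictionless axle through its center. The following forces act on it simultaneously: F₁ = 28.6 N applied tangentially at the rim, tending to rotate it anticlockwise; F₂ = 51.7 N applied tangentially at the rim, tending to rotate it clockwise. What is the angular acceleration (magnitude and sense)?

I = ½MR² = (1/2)(20.2)(0.108)² = 0.1178 kg·m².
Taking anticlockwise as positive: τ₁ = +(28.6)(0.108) = +3.089 N·m; τ₂ = −(51.7)(0.108) = −5.584 N·m.
Net torque τ = -2.495 N·m.
α = τ/I = -2.495/0.1178 = -21.18 rad/s².

α ≈ 21.2 rad/s², clockwise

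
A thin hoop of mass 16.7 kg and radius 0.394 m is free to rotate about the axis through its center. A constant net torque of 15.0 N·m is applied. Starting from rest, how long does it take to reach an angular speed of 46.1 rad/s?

t ≈ 7.97 s

I = MR² = (16.7)(0.394)² = 2.592 kg·m².
α = τ/I = 15.0/2.592 = 5.786 rad/s².
ω = αt ⇒ t = ω/α = 46.1/5.786 = 7.967 s.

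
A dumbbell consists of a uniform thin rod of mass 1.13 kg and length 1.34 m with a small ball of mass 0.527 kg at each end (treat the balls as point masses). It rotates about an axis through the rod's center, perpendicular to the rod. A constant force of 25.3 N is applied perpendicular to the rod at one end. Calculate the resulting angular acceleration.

α ≈ 26.4 rad/s²

I_rod = (1/12)ML² = (1/12)(1.13)(1.34)² = 0.1691 kg·m².
I_balls = 2·m·(L/2)² = 2(0.527)(0.6700)² = 0.4731 kg·m².
Total I = 0.6422 kg·m².
τ = F·(L/2) = (25.3)(0.670) = 16.95 N·m.
α = τ/I = 16.95/0.6422 = 26.39 rad/s².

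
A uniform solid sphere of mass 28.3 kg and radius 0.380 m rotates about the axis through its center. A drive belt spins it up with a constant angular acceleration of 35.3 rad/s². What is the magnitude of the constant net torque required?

I = (2/5)MR² = (2/5)(28.3)(0.380)² = 1.635 kg·m².
τ = Iα = (1.635)(35.30) = 57.70 N·m.

τ ≈ 57.7 N·m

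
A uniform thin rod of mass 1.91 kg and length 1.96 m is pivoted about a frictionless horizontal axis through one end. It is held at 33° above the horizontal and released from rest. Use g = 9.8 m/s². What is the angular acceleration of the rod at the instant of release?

α ≈ 6.29 rad/s²

About the pivot, I = (1/3)ML² = (1/3)(1.91)(1.96)² = 2.446 kg·m².
The weight acts at the center, a distance L/2 = 0.9800 m from the pivot; τ = Mg(L/2) cos 33° = 15.38 N·m.
α = τ/I = 15.38/2.446 = 6.290 rad/s².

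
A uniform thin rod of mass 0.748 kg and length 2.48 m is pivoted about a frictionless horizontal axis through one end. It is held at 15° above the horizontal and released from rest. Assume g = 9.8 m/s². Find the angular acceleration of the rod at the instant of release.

About the pivot, I = (1/3)ML² = (1/3)(0.748)(2.48)² = 1.533 kg·m².
The weight acts at the center, a distance L/2 = 1.240 m from the pivot; τ = Mg(L/2) cos 15° = 8.780 N·m.
α = τ/I = 8.780/1.533 = 5.725 rad/s².
(Equivalently α = (3g/(2L)) cos 15° = 5.725 rad/s².)

α ≈ 5.73 rad/s²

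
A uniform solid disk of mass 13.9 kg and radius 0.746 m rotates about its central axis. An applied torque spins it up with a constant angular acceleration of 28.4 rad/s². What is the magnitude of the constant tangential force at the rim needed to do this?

F ≈ 147 N

I = ½MR² = (1/2)(13.9)(0.746)² = 3.868 kg·m².
The required torque is τ = Iα = (3.868)(28.40) = 109.8 N·m.
A tangential force at the rim gives τ = FR, so F = τ/R = 109.8/0.746 = 147.2 N.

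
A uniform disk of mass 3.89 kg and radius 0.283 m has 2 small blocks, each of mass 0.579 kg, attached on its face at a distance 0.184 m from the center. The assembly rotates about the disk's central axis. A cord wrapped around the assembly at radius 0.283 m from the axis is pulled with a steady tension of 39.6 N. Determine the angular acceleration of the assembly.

I_disk = ½MR² = ½(3.89)(0.283)² = 0.1558 kg·m².
I_blocks = 2·m·r² = 2(0.579)(0.184)² = 0.03921 kg·m².
Total I = 0.1950 kg·m².
τ = F r = (39.6)(0.283) = 11.21 N·m.
α = τ/I = 11.21/0.1950 = 57.48 rad/s².

α ≈ 57.5 rad/s²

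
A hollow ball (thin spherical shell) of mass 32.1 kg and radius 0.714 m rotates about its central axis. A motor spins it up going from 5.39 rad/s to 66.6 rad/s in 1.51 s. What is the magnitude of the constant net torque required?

τ ≈ 442 N·m

I = (2/3)MR² = (2/3)(32.1)(0.714)² = 10.91 kg·m².
α = Δω/Δt = (66.6 − 5.39)/1.51 = 40.54 rad/s².
τ = Iα = (10.91)(40.54) = 442.2 N·m.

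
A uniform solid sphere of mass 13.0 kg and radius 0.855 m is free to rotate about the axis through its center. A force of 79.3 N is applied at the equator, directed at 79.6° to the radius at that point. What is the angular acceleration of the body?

α ≈ 17.5 rad/s²

I = (2/5)MR² = (2/5)(13.0)(0.855)² = 3.801 kg·m².
Only the tangential component produces torque: τ = F R sinθ = (79.3)(0.855) sin 79.6° = 66.69 N·m.
Newton's second law for rotation, τ = Iα, gives α = τ/I = 66.69/3.801 = 17.54 rad/s².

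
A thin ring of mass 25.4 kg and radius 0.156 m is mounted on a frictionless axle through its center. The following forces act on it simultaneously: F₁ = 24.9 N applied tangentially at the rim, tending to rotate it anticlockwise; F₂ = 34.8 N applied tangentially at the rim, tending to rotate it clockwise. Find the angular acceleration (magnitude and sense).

I = MR² = (25.4)(0.156)² = 0.6181 kg·m².
Taking anticlockwise as positive: τ₁ = +(24.9)(0.156) = +3.884 N·m; τ₂ = −(34.8)(0.156) = −5.429 N·m.
Net torque τ = -1.544 N·m.
α = τ/I = -1.544/0.6181 = -2.498 rad/s².

α ≈ 2.50 rad/s², clockwise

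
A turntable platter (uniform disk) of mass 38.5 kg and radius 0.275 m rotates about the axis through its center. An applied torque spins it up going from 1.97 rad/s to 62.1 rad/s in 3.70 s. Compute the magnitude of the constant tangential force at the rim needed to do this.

I = ½MR² = (1/2)(38.5)(0.275)² = 1.456 kg·m².
α = Δω/Δt = (62.1 − 1.97)/3.70 = 16.25 rad/s².
The required torque is τ = Iα = (1.456)(16.25) = 23.66 N·m.
A tangential force at the rim gives τ = FR, so F = τ/R = 23.66/0.275 = 86.03 N.

F ≈ 86.0 N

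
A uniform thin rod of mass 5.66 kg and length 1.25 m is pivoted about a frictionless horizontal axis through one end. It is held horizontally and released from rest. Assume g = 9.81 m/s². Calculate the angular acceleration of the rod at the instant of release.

About the pivot, I = (1/3)ML² = (1/3)(5.66)(1.25)² = 2.948 kg·m².
The weight acts at the center, a distance L/2 = 0.6250 m from the pivot; τ = Mg(L/2) = 34.70 N·m.
α = τ/I = 34.70/2.948 = 11.77 rad/s².
(Equivalently α = (3g/(2L)) = 11.77 rad/s².)

α ≈ 11.8 rad/s²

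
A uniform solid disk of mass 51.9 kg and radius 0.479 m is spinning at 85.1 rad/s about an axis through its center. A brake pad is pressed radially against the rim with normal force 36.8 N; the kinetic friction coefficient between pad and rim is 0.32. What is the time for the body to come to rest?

t ≈ 89.8 s

I = ½MR² = (1/2)(51.9)(0.479)² = 5.954 kg·m².
Friction force f = μN = (0.32)(36.8) = 11.78 N at the rim; torque magnitude τ = fR = 5.641 N·m, opposing ω.
|α| = τ/I = 5.641/5.954 = 0.9474 rad/s² (deceleration).
0 = ω₀ − |α|t ⇒ t = ω₀/|α| = 85.1/0.9474 = 89.83 s.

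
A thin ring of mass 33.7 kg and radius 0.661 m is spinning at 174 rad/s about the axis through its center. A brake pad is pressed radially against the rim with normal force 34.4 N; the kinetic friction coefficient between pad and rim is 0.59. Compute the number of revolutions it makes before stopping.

I = MR² = (33.7)(0.661)² = 14.72 kg·m².
Friction force f = μN = (0.59)(34.4) = 20.30 N at the rim; torque magnitude τ = fR = 13.42 N·m, opposing ω.
|α| = τ/I = 13.42/14.72 = 0.9111 rad/s² (deceleration).
ω² = ω₀² − 2|α|θ with ω = 0 ⇒ θ = ω₀²/(2|α|) = 16610 rad = 2644 rev.

≈ 2640 revolutions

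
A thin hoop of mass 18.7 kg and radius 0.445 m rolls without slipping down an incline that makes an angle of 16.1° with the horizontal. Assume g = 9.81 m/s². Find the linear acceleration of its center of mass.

a ≈ 1.36 m/s²

Translation along the incline: Mg sinθ − f = Ma.
Rotation about the center: fR = Iα with I = MR². No-slip gives a = αR, so f = (I/R²)a = M a.
Substituting: Mg sinθ = (1 + 1.000)Ma, so a = g sinθ/(1 + 1.000) = (9.81) sin 16.1° / 2.000 = 1.360 m/s².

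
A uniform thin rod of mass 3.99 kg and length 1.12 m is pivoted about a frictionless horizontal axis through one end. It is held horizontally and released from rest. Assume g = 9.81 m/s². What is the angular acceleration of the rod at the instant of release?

α ≈ 13.1 rad/s²

About the pivot, I = (1/3)ML² = (1/3)(3.99)(1.12)² = 1.668 kg·m².
The weight acts at the center, a distance L/2 = 0.5600 m from the pivot; τ = Mg(L/2) = 21.92 N·m.
α = τ/I = 21.92/1.668 = 13.14 rad/s².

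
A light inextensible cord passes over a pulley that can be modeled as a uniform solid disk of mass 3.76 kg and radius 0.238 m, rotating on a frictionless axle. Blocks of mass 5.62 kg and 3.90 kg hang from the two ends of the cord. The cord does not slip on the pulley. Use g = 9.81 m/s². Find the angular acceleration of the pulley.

I = ½MR² = (1/2)(3.76)(0.238)² = 0.1065 kg·m².
Heavier block: m₁g − T₁ = m₁a. Lighter block: T₂ − m₂g = m₂a.
Pulley: (T₁ − T₂)R = Iα = I(a/R), so T₁ − T₂ = (I/R²)a = (1/2)M_p a = 1.880·a.
Adding the three: (m₁ − m₂)g = (m₁ + m₂ + 1.880)a, so a = (5.62 − 3.90)(9.81)/(5.62 + 3.90 + 1.880) = 1.480 m/s².
α = a/R = 1.480/0.238 = 6.219 rad/s².

α ≈ 6.22 rad/s²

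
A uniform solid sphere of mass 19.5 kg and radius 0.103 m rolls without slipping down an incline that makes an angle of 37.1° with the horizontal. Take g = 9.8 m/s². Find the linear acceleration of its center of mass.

a ≈ 4.22 m/s²

Translation along the incline: Mg sinθ − f = Ma.
Rotation about the center: fR = Iα with I = (2/5)MR². No-slip gives a = αR, so f = (I/R²)a = (2/5)M a.
Substituting: Mg sinθ = (1 + 0.4000)Ma, so a = g sinθ/(1 + 0.4000) = (9.8) sin 37.1° / 1.400 = 4.222 m/s².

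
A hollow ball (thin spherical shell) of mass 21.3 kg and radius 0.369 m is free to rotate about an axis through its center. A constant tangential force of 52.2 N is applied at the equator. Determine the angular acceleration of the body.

α ≈ 9.96 rad/s²

I = (2/3)MR² = (2/3)(21.3)(0.369)² = 1.933 kg·m².
τ = F R = (52.2)(0.369) = 19.26 N·m.
From τ = Iα: α = 19.26/1.933 = 9.962 rad/s².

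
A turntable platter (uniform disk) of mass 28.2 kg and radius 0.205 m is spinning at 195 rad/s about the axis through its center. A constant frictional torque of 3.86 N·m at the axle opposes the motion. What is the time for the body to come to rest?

t ≈ 29.9 s

I = ½MR² = (1/2)(28.2)(0.205)² = 0.5926 kg·m².
The net torque has magnitude 3.86 N·m, opposing ω.
|α| = τ/I = 3.860/0.5926 = 6.514 rad/s² (deceleration).
0 = ω₀ − |α|t ⇒ t = ω₀/|α| = 195/6.514 = 29.93 s.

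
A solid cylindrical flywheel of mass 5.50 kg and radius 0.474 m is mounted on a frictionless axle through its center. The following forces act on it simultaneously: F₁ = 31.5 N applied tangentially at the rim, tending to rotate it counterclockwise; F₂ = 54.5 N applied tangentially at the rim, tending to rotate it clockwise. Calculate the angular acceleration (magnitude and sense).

α ≈ 17.6 rad/s², clockwise

I = ½MR² = (1/2)(5.50)(0.474)² = 0.6179 kg·m².
Taking counterclockwise as positive: τ₁ = +(31.5)(0.474) = +14.93 N·m; τ₂ = −(54.5)(0.474) = −25.83 N·m.
Net torque τ = -10.90 N·m.
α = τ/I = -10.90/0.6179 = -17.64 rad/s².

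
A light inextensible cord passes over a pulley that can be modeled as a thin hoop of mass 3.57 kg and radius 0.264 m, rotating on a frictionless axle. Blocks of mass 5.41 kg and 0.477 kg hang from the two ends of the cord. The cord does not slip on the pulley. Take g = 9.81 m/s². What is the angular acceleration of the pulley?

I = MR² = (3.57)(0.264)² = 0.2488 kg·m².
Heavier block: m₁g − T₁ = m₁a. Lighter block: T₂ − m₂g = m₂a.
Pulley: (T₁ − T₂)R = Iα = I(a/R), so T₁ − T₂ = (I/R²)a = 1·M_p a = 3.570·a.
Adding the three: (m₁ − m₂)g = (m₁ + m₂ + 3.570)a, so a = (5.41 − 0.477)(9.81)/(5.41 + 0.477 + 3.570) = 5.117 m/s².
α = a/R = 5.117/0.264 = 19.38 rad/s².

α ≈ 19.4 rad/s²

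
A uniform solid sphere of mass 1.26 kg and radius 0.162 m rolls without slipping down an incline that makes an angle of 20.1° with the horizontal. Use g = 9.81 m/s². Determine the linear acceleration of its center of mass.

a ≈ 2.41 m/s²

Translation along the incline: Mg sinθ − f = Ma.
Rotation about the center: fR = Iα with I = (2/5)MR². No-slip gives a = αR, so f = (I/R²)a = (2/5)M a.
Substituting: Mg sinθ = (1 + 0.4000)Ma, so a = g sinθ/(1 + 0.4000) = (9.81) sin 20.1° / 1.400 = 2.408 m/s².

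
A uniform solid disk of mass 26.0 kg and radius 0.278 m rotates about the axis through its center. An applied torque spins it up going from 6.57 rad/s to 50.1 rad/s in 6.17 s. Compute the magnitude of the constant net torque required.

I = ½MR² = (1/2)(26.0)(0.278)² = 1.005 kg·m².
α = Δω/Δt = (50.1 − 6.57)/6.17 = 7.055 rad/s².
τ = Iα = (1.005)(7.055) = 7.088 N·m.

τ ≈ 7.09 N·m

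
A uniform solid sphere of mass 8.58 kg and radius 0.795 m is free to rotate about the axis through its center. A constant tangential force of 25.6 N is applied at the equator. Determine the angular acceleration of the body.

α ≈ 9.38 rad/s²

I = (2/5)MR² = (2/5)(8.58)(0.795)² = 2.169 kg·m².
τ = F R = (25.6)(0.795) = 20.35 N·m.
Newton's second law for rotation, τ = Iα, gives α = τ/I = 20.35/2.169 = 9.383 rad/s².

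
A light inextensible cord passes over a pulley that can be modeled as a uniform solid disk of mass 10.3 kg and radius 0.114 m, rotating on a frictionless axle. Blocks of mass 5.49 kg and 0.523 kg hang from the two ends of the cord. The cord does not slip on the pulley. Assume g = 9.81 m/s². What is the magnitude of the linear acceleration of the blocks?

a ≈ 4.36 m/s²

I = ½MR² = (1/2)(10.3)(0.114)² = 0.06693 kg·m².
Heavier block: m₁g − T₁ = m₁a. Lighter block: T₂ − m₂g = m₂a.
Pulley: (T₁ − T₂)R = Iα = I(a/R), so T₁ − T₂ = (I/R²)a = (1/2)M_p a = 5.150·a.
Adding the three: (m₁ − m₂)g = (m₁ + m₂ + 5.150)a, so a = (5.49 − 0.523)(9.81)/(5.49 + 0.523 + 5.150) = 4.365 m/s².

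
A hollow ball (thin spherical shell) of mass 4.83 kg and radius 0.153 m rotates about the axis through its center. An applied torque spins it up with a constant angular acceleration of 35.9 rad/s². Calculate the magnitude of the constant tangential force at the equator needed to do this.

I = (2/3)MR² = (2/3)(4.83)(0.153)² = 0.07538 kg·m².
The required torque is τ = Iα = (0.07538)(35.90) = 2.706 N·m.
A tangential force at the equator gives τ = FR, so F = τ/R = 2.706/0.153 = 17.69 N.

F ≈ 17.7 N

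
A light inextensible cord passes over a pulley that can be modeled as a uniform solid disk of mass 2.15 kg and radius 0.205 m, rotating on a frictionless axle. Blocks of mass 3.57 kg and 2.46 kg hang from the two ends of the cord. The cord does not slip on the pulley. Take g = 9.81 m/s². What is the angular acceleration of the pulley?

I = ½MR² = (1/2)(2.15)(0.205)² = 0.04518 kg·m².
Heavier block: m₁g − T₁ = m₁a. Lighter block: T₂ − m₂g = m₂a.
Pulley: (T₁ − T₂)R = Iα = I(a/R), so T₁ − T₂ = (I/R²)a = (1/2)M_p a = 1.075·a.
Adding the three: (m₁ − m₂)g = (m₁ + m₂ + 1.075)a, so a = (3.57 − 2.46)(9.81)/(3.57 + 2.46 + 1.075) = 1.533 m/s².
α = a/R = 1.533/0.205 = 7.476 rad/s².

α ≈ 7.48 rad/s²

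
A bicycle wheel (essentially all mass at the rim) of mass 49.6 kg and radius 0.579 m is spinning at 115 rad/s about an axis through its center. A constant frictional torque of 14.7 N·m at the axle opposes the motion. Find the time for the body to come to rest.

t ≈ 130 s

I = MR² = (49.6)(0.579)² = 16.63 kg·m².
The net torque has magnitude 14.7 N·m, opposing ω.
|α| = τ/I = 14.70/16.63 = 0.8841 rad/s² (deceleration).
0 = ω₀ − |α|t ⇒ t = ω₀/|α| = 115/0.8841 = 130.1 s.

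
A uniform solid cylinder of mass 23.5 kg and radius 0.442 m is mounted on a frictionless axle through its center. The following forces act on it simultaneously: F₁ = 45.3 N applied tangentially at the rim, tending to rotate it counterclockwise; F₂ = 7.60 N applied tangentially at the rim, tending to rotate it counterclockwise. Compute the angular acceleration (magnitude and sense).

α ≈ 10.2 rad/s², counterclockwise

I = ½MR² = (1/2)(23.5)(0.442)² = 2.296 kg·m².
Taking counterclockwise as positive: τ₁ = +(45.3)(0.442) = +20.02 N·m; τ₂ = +(7.60)(0.442) = +3.359 N·m.
Net torque τ = 23.38 N·m.
α = τ/I = 23.38/2.296 = 10.19 rad/s².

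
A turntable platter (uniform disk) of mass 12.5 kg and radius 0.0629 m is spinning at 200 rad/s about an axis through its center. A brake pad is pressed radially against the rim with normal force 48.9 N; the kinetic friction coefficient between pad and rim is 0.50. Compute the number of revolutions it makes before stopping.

I = ½MR² = (1/2)(12.5)(0.0629)² = 0.02473 kg·m².
Friction force f = μN = (0.50)(48.9) = 24.45 N at the rim; torque magnitude τ = fR = 1.538 N·m, opposing ω.
|α| = τ/I = 1.538/0.02473 = 62.19 rad/s² (deceleration).
ω² = ω₀² − 2|α|θ with ω = 0 ⇒ θ = ω₀²/(2|α|) = 321.6 rad = 51.18 rev.

≈ 51.2 revolutions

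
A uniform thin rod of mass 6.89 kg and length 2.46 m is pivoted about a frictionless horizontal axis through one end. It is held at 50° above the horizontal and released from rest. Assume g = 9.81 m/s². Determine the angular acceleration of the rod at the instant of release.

α ≈ 3.84 rad/s²

About the pivot, I = (1/3)ML² = (1/3)(6.89)(2.46)² = 13.90 kg·m².
The weight acts at the center, a distance L/2 = 1.230 m from the pivot; τ = Mg(L/2) cos 50° = 53.44 N·m.
α = τ/I = 53.44/13.90 = 3.845 rad/s².
(Equivalently α = (3g/(2L)) cos 50° = 3.845 rad/s².)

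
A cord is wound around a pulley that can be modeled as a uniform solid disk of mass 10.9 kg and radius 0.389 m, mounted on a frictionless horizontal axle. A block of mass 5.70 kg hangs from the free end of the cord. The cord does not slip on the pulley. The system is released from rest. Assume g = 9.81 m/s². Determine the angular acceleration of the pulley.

I = ½MR² = (1/2)(10.9)(0.389)² = 0.8247 kg·m².
Block: mg − T = ma. Pulley: TR = Iα. No-slip: a = αR, so T = (I/R²)a = 5.450·a.
Then mg = (m + 5.450)a, so a = (5.70)(9.81)/(5.70 + 5.450) = 5.015 m/s².
α = a/R = 5.015/0.389 = 12.89 rad/s².

α ≈ 12.9 rad/s²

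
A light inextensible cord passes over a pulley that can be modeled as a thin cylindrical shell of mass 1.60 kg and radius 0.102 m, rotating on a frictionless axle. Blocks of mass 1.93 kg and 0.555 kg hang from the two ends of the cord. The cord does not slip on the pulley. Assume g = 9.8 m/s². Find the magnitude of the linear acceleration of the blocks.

a ≈ 3.30 m/s²

I = MR² = (1.60)(0.102)² = 0.01665 kg·m².
Heavier block: m₁g − T₁ = m₁a. Lighter block: T₂ − m₂g = m₂a.
Pulley: (T₁ − T₂)R = Iα = I(a/R), so T₁ − T₂ = (I/R²)a = 1·M_p a = 1.600·a.
Adding the three: (m₁ − m₂)g = (m₁ + m₂ + 1.600)a, so a = (1.93 − 0.555)(9.8)/(1.93 + 0.555 + 1.600) = 3.299 m/s².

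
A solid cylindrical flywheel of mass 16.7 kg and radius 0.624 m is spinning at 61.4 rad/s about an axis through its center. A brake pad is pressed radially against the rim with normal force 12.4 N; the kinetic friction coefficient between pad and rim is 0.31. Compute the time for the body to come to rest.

I = ½MR² = (1/2)(16.7)(0.624)² = 3.251 kg·m².
Friction force f = μN = (0.31)(12.4) = 3.844 N at the rim; torque magnitude τ = fR = 2.399 N·m, opposing ω.
|α| = τ/I = 2.399/3.251 = 0.7378 rad/s² (deceleration).
0 = ω₀ − |α|t ⇒ t = ω₀/|α| = 61.4/0.7378 = 83.23 s.

t ≈ 83.2 s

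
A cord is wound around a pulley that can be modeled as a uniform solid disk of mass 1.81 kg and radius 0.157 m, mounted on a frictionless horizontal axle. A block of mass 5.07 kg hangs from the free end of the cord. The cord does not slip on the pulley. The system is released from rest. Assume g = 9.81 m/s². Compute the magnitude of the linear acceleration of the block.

a ≈ 8.32 m/s²

I = ½MR² = (1/2)(1.81)(0.157)² = 0.02231 kg·m².
Block: mg − T = ma. Pulley: TR = Iα. No-slip: a = αR, so T = (I/R²)a = 0.9050·a.
Then mg = (m + 0.9050)a, so a = (5.07)(9.81)/(5.07 + 0.9050) = 8.324 m/s².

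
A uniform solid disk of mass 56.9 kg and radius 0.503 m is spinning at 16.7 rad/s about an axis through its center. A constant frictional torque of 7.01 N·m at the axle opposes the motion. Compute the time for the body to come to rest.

I = ½MR² = (1/2)(56.9)(0.503)² = 7.198 kg·m².
The net torque has magnitude 7.01 N·m, opposing ω.
|α| = τ/I = 7.010/7.198 = 0.9739 rad/s² (deceleration).
0 = ω₀ − |α|t ⇒ t = ω₀/|α| = 16.7/0.9739 = 17.15 s.

t ≈ 17.1 s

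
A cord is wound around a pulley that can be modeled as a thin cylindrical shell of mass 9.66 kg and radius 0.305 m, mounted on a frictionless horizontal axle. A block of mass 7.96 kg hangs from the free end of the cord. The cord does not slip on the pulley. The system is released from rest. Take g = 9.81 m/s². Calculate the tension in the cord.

T ≈ 42.8 N

I = MR² = (9.66)(0.305)² = 0.8986 kg·m².
Block: mg − T = ma. Pulley: TR = Iα. No-slip: a = αR, so T = (I/R²)a = 9.660·a.
Then mg = (m + 9.660)a, so a = (7.96)(9.81)/(7.96 + 9.660) = 4.432 m/s².
T = 9.660·a = 42.81 N.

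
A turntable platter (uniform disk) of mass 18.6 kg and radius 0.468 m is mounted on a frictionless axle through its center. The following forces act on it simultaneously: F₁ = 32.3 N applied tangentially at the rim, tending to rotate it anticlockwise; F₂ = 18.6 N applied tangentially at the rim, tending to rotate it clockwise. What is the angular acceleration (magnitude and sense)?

I = ½MR² = (1/2)(18.6)(0.468)² = 2.037 kg·m².
Taking anticlockwise as positive: τ₁ = +(32.3)(0.468) = +15.12 N·m; τ₂ = −(18.6)(0.468) = −8.705 N·m.
Net torque τ = 6.412 N·m.
α = τ/I = 6.412/2.037 = 3.148 rad/s².

α ≈ 3.15 rad/s², anticlockwise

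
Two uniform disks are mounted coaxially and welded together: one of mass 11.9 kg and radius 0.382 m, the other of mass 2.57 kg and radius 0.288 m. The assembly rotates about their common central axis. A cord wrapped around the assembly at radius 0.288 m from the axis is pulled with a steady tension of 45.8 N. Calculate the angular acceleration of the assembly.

α ≈ 13.5 rad/s²

I = ½M₁R₁² + ½M₂R₂² = ½(11.9)(0.382)² + ½(2.57)(0.288)² = 0.9748 kg·m².
τ = F r = (45.8)(0.288) = 13.19 N·m.
α = τ/I = 13.19/0.9748 = 13.53 rad/s².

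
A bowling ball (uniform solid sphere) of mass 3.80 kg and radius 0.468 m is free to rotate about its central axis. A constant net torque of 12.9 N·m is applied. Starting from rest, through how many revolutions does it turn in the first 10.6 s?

≈ 346 revolutions

I = (2/5)MR² = (2/5)(3.80)(0.468)² = 0.3329 kg·m².
α = τ/I = 12.9/0.3329 = 38.75 rad/s².
θ = ½αt² = ½(38.75)(10.6)² = 2177 rad.
Revolutions = θ/(2π) = 346.5.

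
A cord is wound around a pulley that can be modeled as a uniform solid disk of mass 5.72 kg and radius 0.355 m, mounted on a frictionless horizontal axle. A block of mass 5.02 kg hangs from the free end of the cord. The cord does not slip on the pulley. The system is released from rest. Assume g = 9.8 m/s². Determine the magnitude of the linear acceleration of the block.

I = ½MR² = (1/2)(5.72)(0.355)² = 0.3604 kg·m².
Block: mg − T = ma. Pulley: TR = Iα. No-slip: a = αR, so T = (I/R²)a = 2.860·a.
Then mg = (m + 2.860)a, so a = (5.02)(9.8)/(5.02 + 2.860) = 6.243 m/s².

a ≈ 6.24 m/s²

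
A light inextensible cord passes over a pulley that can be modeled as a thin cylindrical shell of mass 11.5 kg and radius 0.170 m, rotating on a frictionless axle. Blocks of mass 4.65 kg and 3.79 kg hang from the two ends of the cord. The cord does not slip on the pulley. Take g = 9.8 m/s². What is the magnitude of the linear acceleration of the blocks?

I = MR² = (11.5)(0.170)² = 0.3324 kg·m².
Heavier block: m₁g − T₁ = m₁a. Lighter block: T₂ − m₂g = m₂a.
Pulley: (T₁ − T₂)R = Iα = I(a/R), so T₁ − T₂ = (I/R²)a = 1·M_p a = 11.50·a.
Adding the three: (m₁ − m₂)g = (m₁ + m₂ + 11.50)a, so a = (4.65 − 3.79)(9.8)/(4.65 + 3.79 + 11.50) = 0.4227 m/s².

a ≈ 0.423 m/s²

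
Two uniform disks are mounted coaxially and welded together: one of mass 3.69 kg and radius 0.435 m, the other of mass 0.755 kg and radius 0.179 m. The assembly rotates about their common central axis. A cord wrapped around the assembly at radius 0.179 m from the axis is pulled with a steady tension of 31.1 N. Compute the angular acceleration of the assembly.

I = ½M₁R₁² + ½M₂R₂² = ½(3.69)(0.435)² + ½(0.755)(0.179)² = 0.3612 kg·m².
τ = F r = (31.1)(0.179) = 5.567 N·m.
α = τ/I = 5.567/0.3612 = 15.41 rad/s².

α ≈ 15.4 rad/s²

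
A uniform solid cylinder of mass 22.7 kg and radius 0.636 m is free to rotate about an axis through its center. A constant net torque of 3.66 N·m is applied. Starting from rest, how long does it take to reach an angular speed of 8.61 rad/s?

t ≈ 10.8 s

I = ½MR² = (1/2)(22.7)(0.636)² = 4.591 kg·m².
α = τ/I = 3.66/4.591 = 0.7972 rad/s².
ω = αt ⇒ t = ω/α = 8.61/0.7972 = 10.80 s.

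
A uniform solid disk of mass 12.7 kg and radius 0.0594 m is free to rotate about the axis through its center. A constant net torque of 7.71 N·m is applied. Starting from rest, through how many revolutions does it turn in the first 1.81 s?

≈ 89.7 revolutions

I = ½MR² = (1/2)(12.7)(0.0594)² = 0.02241 kg·m².
α = τ/I = 7.71/0.02241 = 344.1 rad/s².
θ = ½αt² = ½(344.1)(1.81)² = 563.7 rad.
Revolutions = θ/(2π) = 89.71.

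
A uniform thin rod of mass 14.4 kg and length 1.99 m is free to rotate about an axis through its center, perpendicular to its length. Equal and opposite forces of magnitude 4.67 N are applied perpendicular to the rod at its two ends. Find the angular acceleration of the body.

α ≈ 1.96 rad/s²

I = (1/12)ML² = (1/12)(14.4)(1.99)² = 4.752 kg·m².
The couple gives τ = F·(L/2) + F·(L/2) = F L = (4.67)(1.99) = 9.293 N·m.
Newton's second law for rotation, τ = Iα, gives α = τ/I = 9.293/4.752 = 1.956 rad/s².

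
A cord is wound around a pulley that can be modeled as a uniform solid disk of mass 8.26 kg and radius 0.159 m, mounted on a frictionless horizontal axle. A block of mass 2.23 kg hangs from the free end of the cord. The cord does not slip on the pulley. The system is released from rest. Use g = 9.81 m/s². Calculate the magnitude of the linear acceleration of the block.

I = ½MR² = (1/2)(8.26)(0.159)² = 0.1044 kg·m².
Block: mg − T = ma. Pulley: TR = Iα. No-slip: a = αR, so T = (I/R²)a = 4.130·a.
Then mg = (m + 4.130)a, so a = (2.23)(9.81)/(2.23 + 4.130) = 3.440 m/s².

a ≈ 3.44 m/s²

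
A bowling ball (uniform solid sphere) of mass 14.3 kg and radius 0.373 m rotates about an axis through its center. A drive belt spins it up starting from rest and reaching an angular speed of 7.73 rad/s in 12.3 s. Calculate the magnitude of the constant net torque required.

I = (2/5)MR² = (2/5)(14.3)(0.373)² = 0.7958 kg·m².
α = Δω/Δt = (7.73 − 0)/12.3 = 0.6285 rad/s².
τ = Iα = (0.7958)(0.6285) = 0.5001 N·m.

τ ≈ 0.500 N·m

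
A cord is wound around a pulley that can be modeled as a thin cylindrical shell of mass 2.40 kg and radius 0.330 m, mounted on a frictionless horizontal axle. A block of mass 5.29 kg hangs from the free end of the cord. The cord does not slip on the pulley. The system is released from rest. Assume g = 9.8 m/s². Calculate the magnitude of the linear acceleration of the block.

a ≈ 6.74 m/s²

I = MR² = (2.40)(0.330)² = 0.2614 kg·m².
Block: mg − T = ma. Pulley: TR = Iα. No-slip: a = αR, so T = (I/R²)a = 2.400·a.
Then mg = (m + 2.400)a, so a = (5.29)(9.8)/(5.29 + 2.400) = 6.741 m/s².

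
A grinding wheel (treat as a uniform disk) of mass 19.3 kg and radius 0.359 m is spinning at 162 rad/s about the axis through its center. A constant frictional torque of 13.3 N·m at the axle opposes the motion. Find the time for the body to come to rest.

I = ½MR² = (1/2)(19.3)(0.359)² = 1.244 kg·m².
The net torque has magnitude 13.3 N·m, opposing ω.
|α| = τ/I = 13.30/1.244 = 10.69 rad/s² (deceleration).
0 = ω₀ − |α|t ⇒ t = ω₀/|α| = 162/10.69 = 15.15 s.

t ≈ 15.1 s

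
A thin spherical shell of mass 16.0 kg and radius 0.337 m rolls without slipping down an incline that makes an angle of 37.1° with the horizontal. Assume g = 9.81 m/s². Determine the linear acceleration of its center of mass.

a ≈ 3.55 m/s²

Translation along the incline: Mg sinθ − f = Ma.
Rotation about the center: fR = Iα with I = (2/3)MR². No-slip gives a = αR, so f = (I/R²)a = (2/3)M a.
Substituting: Mg sinθ = (1 + 0.6667)Ma, so a = g sinθ/(1 + 0.6667) = (9.81) sin 37.1° / 1.667 = 3.550 m/s².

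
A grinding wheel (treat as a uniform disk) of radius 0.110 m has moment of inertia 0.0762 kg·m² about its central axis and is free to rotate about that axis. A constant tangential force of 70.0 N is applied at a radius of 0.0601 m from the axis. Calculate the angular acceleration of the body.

α ≈ 55.2 rad/s²

τ = F·r = (70.0)(0.0601) = 4.207 N·m.
From τ = Iα: α = 4.207/0.07620 = 55.21 rad/s².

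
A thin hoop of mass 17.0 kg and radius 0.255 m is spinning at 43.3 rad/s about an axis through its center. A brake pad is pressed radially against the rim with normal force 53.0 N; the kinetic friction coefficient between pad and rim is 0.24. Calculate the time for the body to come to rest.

t ≈ 14.8 s

I = MR² = (17.0)(0.255)² = 1.105 kg·m².
Friction force f = μN = (0.24)(53.0) = 12.72 N at the rim; torque magnitude τ = fR = 3.244 N·m, opposing ω.
|α| = τ/I = 3.244/1.105 = 2.934 rad/s² (deceleration).
0 = ω₀ − |α|t ⇒ t = ω₀/|α| = 43.3/2.934 = 14.76 s.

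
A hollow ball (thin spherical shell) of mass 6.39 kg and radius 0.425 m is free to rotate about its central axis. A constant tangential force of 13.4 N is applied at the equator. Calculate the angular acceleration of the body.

I = (2/3)MR² = (2/3)(6.39)(0.425)² = 0.7695 kg·m².
τ = F R = (13.4)(0.425) = 5.695 N·m.
From τ = Iα: α = 5.695/0.7695 = 7.401 rad/s².

α ≈ 7.40 rad/s²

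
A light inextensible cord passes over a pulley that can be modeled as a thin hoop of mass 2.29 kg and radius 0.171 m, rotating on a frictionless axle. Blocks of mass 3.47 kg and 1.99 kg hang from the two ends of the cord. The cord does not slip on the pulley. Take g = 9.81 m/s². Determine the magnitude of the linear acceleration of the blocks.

I = MR² = (2.29)(0.171)² = 0.06696 kg·m².
Heavier block: m₁g − T₁ = m₁a. Lighter block: T₂ − m₂g = m₂a.
Pulley: (T₁ − T₂)R = Iα = I(a/R), so T₁ − T₂ = (I/R²)a = 1·M_p a = 2.290·a.
Adding the three: (m₁ − m₂)g = (m₁ + m₂ + 2.290)a, so a = (3.47 − 1.99)(9.81)/(3.47 + 1.99 + 2.290) = 1.873 m/s².

a ≈ 1.87 m/s²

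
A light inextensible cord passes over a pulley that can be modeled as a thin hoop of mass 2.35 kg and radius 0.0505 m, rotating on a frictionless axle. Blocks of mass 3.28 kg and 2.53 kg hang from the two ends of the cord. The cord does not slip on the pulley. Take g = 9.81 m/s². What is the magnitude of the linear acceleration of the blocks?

a ≈ 0.902 m/s²

I = MR² = (2.35)(0.0505)² = 0.005993 kg·m².
Heavier block: m₁g − T₁ = m₁a. Lighter block: T₂ − m₂g = m₂a.
Pulley: (T₁ − T₂)R = Iα = I(a/R), so T₁ − T₂ = (I/R²)a = 1·M_p a = 2.350·a.
Adding the three: (m₁ − m₂)g = (m₁ + m₂ + 2.350)a, so a = (3.28 − 2.53)(9.81)/(3.28 + 2.53 + 2.350) = 0.9017 m/s².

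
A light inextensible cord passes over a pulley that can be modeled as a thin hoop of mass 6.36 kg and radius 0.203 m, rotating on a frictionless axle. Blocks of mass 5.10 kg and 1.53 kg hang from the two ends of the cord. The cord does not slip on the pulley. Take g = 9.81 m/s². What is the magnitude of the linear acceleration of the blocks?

a ≈ 2.70 m/s²

I = MR² = (6.36)(0.203)² = 0.2621 kg·m².
Heavier block: m₁g − T₁ = m₁a. Lighter block: T₂ − m₂g = m₂a.
Pulley: (T₁ − T₂)R = Iα = I(a/R), so T₁ − T₂ = (I/R²)a = 1·M_p a = 6.360·a.
Adding the three: (m₁ − m₂)g = (m₁ + m₂ + 6.360)a, so a = (5.10 − 1.53)(9.81)/(5.10 + 1.53 + 6.360) = 2.696 m/s².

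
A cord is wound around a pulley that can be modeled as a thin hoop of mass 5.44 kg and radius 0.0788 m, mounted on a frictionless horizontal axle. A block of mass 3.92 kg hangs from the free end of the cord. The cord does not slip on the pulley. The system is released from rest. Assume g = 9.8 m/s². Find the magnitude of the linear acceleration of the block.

a ≈ 4.10 m/s²

I = MR² = (5.44)(0.0788)² = 0.03378 kg·m².
Block: mg − T = ma. Pulley: TR = Iα. No-slip: a = αR, so T = (I/R²)a = 5.440·a.
Then mg = (m + 5.440)a, so a = (3.92)(9.8)/(3.92 + 5.440) = 4.104 m/s².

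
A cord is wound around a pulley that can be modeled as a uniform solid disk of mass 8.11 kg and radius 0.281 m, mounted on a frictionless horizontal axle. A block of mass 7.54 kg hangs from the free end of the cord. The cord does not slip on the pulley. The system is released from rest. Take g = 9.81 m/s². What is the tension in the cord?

I = ½MR² = (1/2)(8.11)(0.281)² = 0.3202 kg·m².
Block: mg − T = ma. Pulley: TR = Iα. No-slip: a = αR, so T = (I/R²)a = 4.055·a.
Then mg = (m + 4.055)a, so a = (7.54)(9.81)/(7.54 + 4.055) = 6.379 m/s².
T = 4.055·a = 25.87 N.

T ≈ 25.9 N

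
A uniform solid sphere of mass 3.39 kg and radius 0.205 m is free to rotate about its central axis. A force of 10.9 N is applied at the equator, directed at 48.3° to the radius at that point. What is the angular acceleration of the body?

α ≈ 29.3 rad/s²

I = (2/5)MR² = (2/5)(3.39)(0.205)² = 0.05699 kg·m².
Only the tangential component produces torque: τ = F R sinθ = (10.9)(0.205) sin 48.3° = 1.668 N·m.
From τ = Iα: α = 1.668/0.05699 = 29.28 rad/s².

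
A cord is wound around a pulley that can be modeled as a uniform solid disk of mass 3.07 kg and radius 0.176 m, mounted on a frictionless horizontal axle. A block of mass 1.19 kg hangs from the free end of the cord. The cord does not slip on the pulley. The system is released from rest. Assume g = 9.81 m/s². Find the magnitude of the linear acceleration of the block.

a ≈ 4.28 m/s²

I = ½MR² = (1/2)(3.07)(0.176)² = 0.04755 kg·m².
Block: mg − T = ma. Pulley: TR = Iα. No-slip: a = αR, so T = (I/R²)a = 1.535·a.
Then mg = (m + 1.535)a, so a = (1.19)(9.81)/(1.19 + 1.535) = 4.284 m/s².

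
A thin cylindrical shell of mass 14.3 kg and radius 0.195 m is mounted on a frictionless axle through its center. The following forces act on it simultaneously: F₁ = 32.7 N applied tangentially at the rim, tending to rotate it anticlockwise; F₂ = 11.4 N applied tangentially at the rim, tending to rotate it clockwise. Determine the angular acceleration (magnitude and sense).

I = MR² = (14.3)(0.195)² = 0.5438 kg·m².
Taking anticlockwise as positive: τ₁ = +(32.7)(0.195) = +6.377 N·m; τ₂ = −(11.4)(0.195) = −2.223 N·m.
Net torque τ = 4.154 N·m.
α = τ/I = 4.154/0.5438 = 7.639 rad/s².

α ≈ 7.64 rad/s², anticlockwise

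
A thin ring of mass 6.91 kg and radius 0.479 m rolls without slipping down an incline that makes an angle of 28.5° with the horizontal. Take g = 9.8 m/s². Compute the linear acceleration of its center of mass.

a ≈ 2.34 m/s²

Translation along the incline: Mg sinθ − f = Ma.
Rotation about the center: fR = Iα with I = MR². No-slip gives a = αR, so f = (I/R²)a = M a.
Substituting: Mg sinθ = (1 + 1.000)Ma, so a = g sinθ/(1 + 1.000) = (9.8) sin 28.5° / 2.000 = 2.338 m/s².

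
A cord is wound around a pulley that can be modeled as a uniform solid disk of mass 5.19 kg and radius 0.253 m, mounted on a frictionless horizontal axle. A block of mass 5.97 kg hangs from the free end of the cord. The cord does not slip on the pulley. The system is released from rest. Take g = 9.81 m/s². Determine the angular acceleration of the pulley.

I = ½MR² = (1/2)(5.19)(0.253)² = 0.1661 kg·m².
Block: mg − T = ma. Pulley: TR = Iα. No-slip: a = αR, so T = (I/R²)a = 2.595·a.
Then mg = (m + 2.595)a, so a = (5.97)(9.81)/(5.97 + 2.595) = 6.838 m/s².
α = a/R = 6.838/0.253 = 27.03 rad/s².

α ≈ 27.0 rad/s²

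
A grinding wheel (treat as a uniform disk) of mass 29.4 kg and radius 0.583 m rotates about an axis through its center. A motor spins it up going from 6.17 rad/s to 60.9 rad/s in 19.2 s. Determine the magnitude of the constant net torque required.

I = ½MR² = (1/2)(29.4)(0.583)² = 4.996 kg·m².
α = Δω/Δt = (60.9 − 6.17)/19.2 = 2.851 rad/s².
τ = Iα = (4.996)(2.851) = 14.24 N·m.

τ ≈ 14.2 N·m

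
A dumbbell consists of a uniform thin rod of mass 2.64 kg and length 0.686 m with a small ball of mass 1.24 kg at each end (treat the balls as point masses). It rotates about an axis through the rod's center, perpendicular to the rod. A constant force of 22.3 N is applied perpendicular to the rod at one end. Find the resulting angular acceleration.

I_rod = (1/12)ML² = (1/12)(2.64)(0.686)² = 0.1035 kg·m².
I_balls = 2·m·(L/2)² = 2(1.24)(0.3430)² = 0.2918 kg·m².
Total I = 0.3953 kg·m².
τ = F·(L/2) = (22.3)(0.343) = 7.649 N·m.
α = τ/I = 7.649/0.3953 = 19.35 rad/s².

α ≈ 19.3 rad/s²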